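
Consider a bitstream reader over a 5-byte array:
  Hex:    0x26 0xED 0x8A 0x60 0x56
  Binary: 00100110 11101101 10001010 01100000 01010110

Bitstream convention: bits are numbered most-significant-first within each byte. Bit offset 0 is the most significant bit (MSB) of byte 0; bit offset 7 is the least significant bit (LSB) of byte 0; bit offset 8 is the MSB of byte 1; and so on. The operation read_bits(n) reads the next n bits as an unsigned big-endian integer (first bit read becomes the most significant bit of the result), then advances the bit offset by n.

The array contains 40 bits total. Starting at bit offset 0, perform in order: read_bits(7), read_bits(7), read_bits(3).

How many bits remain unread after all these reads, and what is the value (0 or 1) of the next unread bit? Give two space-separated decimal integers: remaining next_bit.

Read 1: bits[0:7] width=7 -> value=19 (bin 0010011); offset now 7 = byte 0 bit 7; 33 bits remain
Read 2: bits[7:14] width=7 -> value=59 (bin 0111011); offset now 14 = byte 1 bit 6; 26 bits remain
Read 3: bits[14:17] width=3 -> value=3 (bin 011); offset now 17 = byte 2 bit 1; 23 bits remain

Answer: 23 0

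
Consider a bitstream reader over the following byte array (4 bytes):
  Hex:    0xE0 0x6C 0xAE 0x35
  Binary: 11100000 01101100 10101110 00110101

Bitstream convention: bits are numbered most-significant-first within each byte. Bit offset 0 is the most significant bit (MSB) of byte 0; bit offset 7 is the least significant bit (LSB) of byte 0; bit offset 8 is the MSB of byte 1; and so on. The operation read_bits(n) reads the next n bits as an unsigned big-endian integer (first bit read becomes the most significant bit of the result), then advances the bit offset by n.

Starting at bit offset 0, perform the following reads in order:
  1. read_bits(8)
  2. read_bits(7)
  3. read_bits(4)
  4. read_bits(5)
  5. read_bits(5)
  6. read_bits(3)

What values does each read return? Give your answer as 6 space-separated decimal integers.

Answer: 224 54 5 14 6 5

Derivation:
Read 1: bits[0:8] width=8 -> value=224 (bin 11100000); offset now 8 = byte 1 bit 0; 24 bits remain
Read 2: bits[8:15] width=7 -> value=54 (bin 0110110); offset now 15 = byte 1 bit 7; 17 bits remain
Read 3: bits[15:19] width=4 -> value=5 (bin 0101); offset now 19 = byte 2 bit 3; 13 bits remain
Read 4: bits[19:24] width=5 -> value=14 (bin 01110); offset now 24 = byte 3 bit 0; 8 bits remain
Read 5: bits[24:29] width=5 -> value=6 (bin 00110); offset now 29 = byte 3 bit 5; 3 bits remain
Read 6: bits[29:32] width=3 -> value=5 (bin 101); offset now 32 = byte 4 bit 0; 0 bits remain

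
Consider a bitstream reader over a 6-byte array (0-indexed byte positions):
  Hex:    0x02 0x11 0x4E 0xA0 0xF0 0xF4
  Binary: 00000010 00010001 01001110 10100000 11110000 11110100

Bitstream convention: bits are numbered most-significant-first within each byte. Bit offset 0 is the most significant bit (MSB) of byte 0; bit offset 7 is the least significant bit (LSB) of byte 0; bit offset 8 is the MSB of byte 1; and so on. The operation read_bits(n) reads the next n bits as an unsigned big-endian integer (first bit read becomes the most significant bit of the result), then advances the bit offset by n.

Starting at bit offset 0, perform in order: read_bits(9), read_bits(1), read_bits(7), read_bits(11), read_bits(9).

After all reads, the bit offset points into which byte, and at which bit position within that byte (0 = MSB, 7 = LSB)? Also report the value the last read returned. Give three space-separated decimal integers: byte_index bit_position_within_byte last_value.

Read 1: bits[0:9] width=9 -> value=4 (bin 000000100); offset now 9 = byte 1 bit 1; 39 bits remain
Read 2: bits[9:10] width=1 -> value=0 (bin 0); offset now 10 = byte 1 bit 2; 38 bits remain
Read 3: bits[10:17] width=7 -> value=34 (bin 0100010); offset now 17 = byte 2 bit 1; 31 bits remain
Read 4: bits[17:28] width=11 -> value=1258 (bin 10011101010); offset now 28 = byte 3 bit 4; 20 bits remain
Read 5: bits[28:37] width=9 -> value=30 (bin 000011110); offset now 37 = byte 4 bit 5; 11 bits remain

Answer: 4 5 30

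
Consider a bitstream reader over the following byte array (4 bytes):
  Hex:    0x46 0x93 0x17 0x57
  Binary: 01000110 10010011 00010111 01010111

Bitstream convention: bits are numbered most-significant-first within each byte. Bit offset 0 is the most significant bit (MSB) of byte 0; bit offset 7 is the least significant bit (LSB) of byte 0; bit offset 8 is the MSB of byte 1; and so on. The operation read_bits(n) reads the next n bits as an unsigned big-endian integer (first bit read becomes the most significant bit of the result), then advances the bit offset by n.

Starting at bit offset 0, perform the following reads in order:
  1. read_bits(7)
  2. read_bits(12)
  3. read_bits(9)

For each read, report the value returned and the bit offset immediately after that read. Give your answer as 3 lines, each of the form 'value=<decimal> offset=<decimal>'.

Read 1: bits[0:7] width=7 -> value=35 (bin 0100011); offset now 7 = byte 0 bit 7; 25 bits remain
Read 2: bits[7:19] width=12 -> value=1176 (bin 010010011000); offset now 19 = byte 2 bit 3; 13 bits remain
Read 3: bits[19:28] width=9 -> value=373 (bin 101110101); offset now 28 = byte 3 bit 4; 4 bits remain

Answer: value=35 offset=7
value=1176 offset=19
value=373 offset=28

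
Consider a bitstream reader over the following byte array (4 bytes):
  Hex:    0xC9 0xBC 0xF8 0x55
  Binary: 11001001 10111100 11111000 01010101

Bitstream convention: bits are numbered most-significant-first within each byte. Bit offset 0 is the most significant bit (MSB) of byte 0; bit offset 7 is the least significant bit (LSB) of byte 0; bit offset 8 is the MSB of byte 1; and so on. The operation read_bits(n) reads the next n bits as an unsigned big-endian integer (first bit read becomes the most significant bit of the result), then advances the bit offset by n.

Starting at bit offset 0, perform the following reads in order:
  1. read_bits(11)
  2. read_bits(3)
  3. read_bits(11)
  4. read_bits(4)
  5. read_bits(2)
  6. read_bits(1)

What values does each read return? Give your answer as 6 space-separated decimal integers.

Read 1: bits[0:11] width=11 -> value=1613 (bin 11001001101); offset now 11 = byte 1 bit 3; 21 bits remain
Read 2: bits[11:14] width=3 -> value=7 (bin 111); offset now 14 = byte 1 bit 6; 18 bits remain
Read 3: bits[14:25] width=11 -> value=496 (bin 00111110000); offset now 25 = byte 3 bit 1; 7 bits remain
Read 4: bits[25:29] width=4 -> value=10 (bin 1010); offset now 29 = byte 3 bit 5; 3 bits remain
Read 5: bits[29:31] width=2 -> value=2 (bin 10); offset now 31 = byte 3 bit 7; 1 bits remain
Read 6: bits[31:32] width=1 -> value=1 (bin 1); offset now 32 = byte 4 bit 0; 0 bits remain

Answer: 1613 7 496 10 2 1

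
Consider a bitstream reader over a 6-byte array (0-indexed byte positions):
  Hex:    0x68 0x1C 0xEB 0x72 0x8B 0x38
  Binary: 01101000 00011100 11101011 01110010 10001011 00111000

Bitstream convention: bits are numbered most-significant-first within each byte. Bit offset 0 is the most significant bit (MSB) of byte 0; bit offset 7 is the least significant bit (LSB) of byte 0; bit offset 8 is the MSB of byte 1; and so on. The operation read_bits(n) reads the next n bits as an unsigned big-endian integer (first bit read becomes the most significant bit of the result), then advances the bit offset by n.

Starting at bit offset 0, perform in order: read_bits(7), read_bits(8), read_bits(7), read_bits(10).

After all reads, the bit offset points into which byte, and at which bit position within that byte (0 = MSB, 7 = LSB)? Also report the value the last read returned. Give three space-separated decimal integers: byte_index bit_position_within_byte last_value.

Read 1: bits[0:7] width=7 -> value=52 (bin 0110100); offset now 7 = byte 0 bit 7; 41 bits remain
Read 2: bits[7:15] width=8 -> value=14 (bin 00001110); offset now 15 = byte 1 bit 7; 33 bits remain
Read 3: bits[15:22] width=7 -> value=58 (bin 0111010); offset now 22 = byte 2 bit 6; 26 bits remain
Read 4: bits[22:32] width=10 -> value=882 (bin 1101110010); offset now 32 = byte 4 bit 0; 16 bits remain

Answer: 4 0 882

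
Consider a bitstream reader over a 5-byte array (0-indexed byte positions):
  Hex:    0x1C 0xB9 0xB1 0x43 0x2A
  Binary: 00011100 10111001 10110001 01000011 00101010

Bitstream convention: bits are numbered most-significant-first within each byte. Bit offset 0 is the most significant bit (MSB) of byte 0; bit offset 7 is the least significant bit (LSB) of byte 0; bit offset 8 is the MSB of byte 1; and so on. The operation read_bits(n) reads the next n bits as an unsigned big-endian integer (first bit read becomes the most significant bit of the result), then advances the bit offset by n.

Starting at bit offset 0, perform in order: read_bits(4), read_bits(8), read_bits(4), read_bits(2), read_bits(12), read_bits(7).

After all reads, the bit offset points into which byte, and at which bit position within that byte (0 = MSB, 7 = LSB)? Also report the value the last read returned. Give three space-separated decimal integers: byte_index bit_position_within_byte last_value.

Read 1: bits[0:4] width=4 -> value=1 (bin 0001); offset now 4 = byte 0 bit 4; 36 bits remain
Read 2: bits[4:12] width=8 -> value=203 (bin 11001011); offset now 12 = byte 1 bit 4; 28 bits remain
Read 3: bits[12:16] width=4 -> value=9 (bin 1001); offset now 16 = byte 2 bit 0; 24 bits remain
Read 4: bits[16:18] width=2 -> value=2 (bin 10); offset now 18 = byte 2 bit 2; 22 bits remain
Read 5: bits[18:30] width=12 -> value=3152 (bin 110001010000); offset now 30 = byte 3 bit 6; 10 bits remain
Read 6: bits[30:37] width=7 -> value=101 (bin 1100101); offset now 37 = byte 4 bit 5; 3 bits remain

Answer: 4 5 101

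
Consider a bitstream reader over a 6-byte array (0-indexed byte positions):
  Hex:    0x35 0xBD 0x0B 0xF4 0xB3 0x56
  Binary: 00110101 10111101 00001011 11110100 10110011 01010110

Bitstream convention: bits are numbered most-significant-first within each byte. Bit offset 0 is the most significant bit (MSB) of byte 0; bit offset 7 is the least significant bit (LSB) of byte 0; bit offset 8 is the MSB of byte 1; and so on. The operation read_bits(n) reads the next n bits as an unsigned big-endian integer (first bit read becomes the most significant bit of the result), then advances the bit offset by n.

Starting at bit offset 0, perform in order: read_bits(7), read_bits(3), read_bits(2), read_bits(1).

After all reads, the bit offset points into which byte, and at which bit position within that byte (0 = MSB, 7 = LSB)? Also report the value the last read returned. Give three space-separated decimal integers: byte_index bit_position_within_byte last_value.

Read 1: bits[0:7] width=7 -> value=26 (bin 0011010); offset now 7 = byte 0 bit 7; 41 bits remain
Read 2: bits[7:10] width=3 -> value=6 (bin 110); offset now 10 = byte 1 bit 2; 38 bits remain
Read 3: bits[10:12] width=2 -> value=3 (bin 11); offset now 12 = byte 1 bit 4; 36 bits remain
Read 4: bits[12:13] width=1 -> value=1 (bin 1); offset now 13 = byte 1 bit 5; 35 bits remain

Answer: 1 5 1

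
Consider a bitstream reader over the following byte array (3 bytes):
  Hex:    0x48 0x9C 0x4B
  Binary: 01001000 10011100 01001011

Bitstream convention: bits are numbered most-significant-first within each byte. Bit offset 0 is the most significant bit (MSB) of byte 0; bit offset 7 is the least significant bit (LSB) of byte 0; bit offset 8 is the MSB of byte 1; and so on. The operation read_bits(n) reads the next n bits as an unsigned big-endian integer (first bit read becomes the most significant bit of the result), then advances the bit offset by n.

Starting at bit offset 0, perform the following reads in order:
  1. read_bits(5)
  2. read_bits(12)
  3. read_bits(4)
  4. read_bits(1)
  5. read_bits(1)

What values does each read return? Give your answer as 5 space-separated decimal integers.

Answer: 9 312 9 0 1

Derivation:
Read 1: bits[0:5] width=5 -> value=9 (bin 01001); offset now 5 = byte 0 bit 5; 19 bits remain
Read 2: bits[5:17] width=12 -> value=312 (bin 000100111000); offset now 17 = byte 2 bit 1; 7 bits remain
Read 3: bits[17:21] width=4 -> value=9 (bin 1001); offset now 21 = byte 2 bit 5; 3 bits remain
Read 4: bits[21:22] width=1 -> value=0 (bin 0); offset now 22 = byte 2 bit 6; 2 bits remain
Read 5: bits[22:23] width=1 -> value=1 (bin 1); offset now 23 = byte 2 bit 7; 1 bits remain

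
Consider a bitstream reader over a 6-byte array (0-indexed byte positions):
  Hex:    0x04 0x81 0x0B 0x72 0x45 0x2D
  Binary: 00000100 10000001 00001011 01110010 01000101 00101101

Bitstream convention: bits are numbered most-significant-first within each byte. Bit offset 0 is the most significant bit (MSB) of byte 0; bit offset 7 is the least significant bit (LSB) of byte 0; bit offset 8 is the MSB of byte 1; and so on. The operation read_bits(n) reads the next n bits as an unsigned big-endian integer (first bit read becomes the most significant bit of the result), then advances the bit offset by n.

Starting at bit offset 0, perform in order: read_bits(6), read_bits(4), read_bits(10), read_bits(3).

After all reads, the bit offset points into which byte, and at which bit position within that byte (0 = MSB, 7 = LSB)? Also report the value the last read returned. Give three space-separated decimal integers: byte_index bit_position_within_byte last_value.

Read 1: bits[0:6] width=6 -> value=1 (bin 000001); offset now 6 = byte 0 bit 6; 42 bits remain
Read 2: bits[6:10] width=4 -> value=2 (bin 0010); offset now 10 = byte 1 bit 2; 38 bits remain
Read 3: bits[10:20] width=10 -> value=16 (bin 0000010000); offset now 20 = byte 2 bit 4; 28 bits remain
Read 4: bits[20:23] width=3 -> value=5 (bin 101); offset now 23 = byte 2 bit 7; 25 bits remain

Answer: 2 7 5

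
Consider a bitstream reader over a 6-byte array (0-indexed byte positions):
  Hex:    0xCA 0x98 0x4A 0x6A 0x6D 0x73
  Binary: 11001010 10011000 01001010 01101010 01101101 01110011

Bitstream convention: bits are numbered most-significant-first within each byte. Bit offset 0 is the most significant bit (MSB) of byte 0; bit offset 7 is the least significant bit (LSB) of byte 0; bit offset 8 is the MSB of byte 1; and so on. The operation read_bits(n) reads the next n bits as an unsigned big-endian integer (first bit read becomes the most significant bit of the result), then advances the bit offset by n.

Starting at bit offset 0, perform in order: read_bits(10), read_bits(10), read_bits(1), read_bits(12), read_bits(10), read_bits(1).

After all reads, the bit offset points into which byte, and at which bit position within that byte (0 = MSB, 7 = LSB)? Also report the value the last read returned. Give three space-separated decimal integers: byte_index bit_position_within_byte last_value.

Read 1: bits[0:10] width=10 -> value=810 (bin 1100101010); offset now 10 = byte 1 bit 2; 38 bits remain
Read 2: bits[10:20] width=10 -> value=388 (bin 0110000100); offset now 20 = byte 2 bit 4; 28 bits remain
Read 3: bits[20:21] width=1 -> value=1 (bin 1); offset now 21 = byte 2 bit 5; 27 bits remain
Read 4: bits[21:33] width=12 -> value=1236 (bin 010011010100); offset now 33 = byte 4 bit 1; 15 bits remain
Read 5: bits[33:43] width=10 -> value=875 (bin 1101101011); offset now 43 = byte 5 bit 3; 5 bits remain
Read 6: bits[43:44] width=1 -> value=1 (bin 1); offset now 44 = byte 5 bit 4; 4 bits remain

Answer: 5 4 1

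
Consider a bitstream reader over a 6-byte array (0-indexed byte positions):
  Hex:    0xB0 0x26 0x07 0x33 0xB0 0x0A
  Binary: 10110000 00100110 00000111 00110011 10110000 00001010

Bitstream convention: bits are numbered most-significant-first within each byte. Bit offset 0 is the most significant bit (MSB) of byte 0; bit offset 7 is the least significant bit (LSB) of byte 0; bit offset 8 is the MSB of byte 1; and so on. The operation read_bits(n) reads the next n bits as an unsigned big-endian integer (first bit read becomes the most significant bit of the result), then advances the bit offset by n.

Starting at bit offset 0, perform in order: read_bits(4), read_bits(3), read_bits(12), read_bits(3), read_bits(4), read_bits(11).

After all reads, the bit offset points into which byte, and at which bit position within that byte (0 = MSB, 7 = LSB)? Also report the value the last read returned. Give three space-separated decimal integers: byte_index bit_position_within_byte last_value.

Answer: 4 5 1654

Derivation:
Read 1: bits[0:4] width=4 -> value=11 (bin 1011); offset now 4 = byte 0 bit 4; 44 bits remain
Read 2: bits[4:7] width=3 -> value=0 (bin 000); offset now 7 = byte 0 bit 7; 41 bits remain
Read 3: bits[7:19] width=12 -> value=304 (bin 000100110000); offset now 19 = byte 2 bit 3; 29 bits remain
Read 4: bits[19:22] width=3 -> value=1 (bin 001); offset now 22 = byte 2 bit 6; 26 bits remain
Read 5: bits[22:26] width=4 -> value=12 (bin 1100); offset now 26 = byte 3 bit 2; 22 bits remain
Read 6: bits[26:37] width=11 -> value=1654 (bin 11001110110); offset now 37 = byte 4 bit 5; 11 bits remain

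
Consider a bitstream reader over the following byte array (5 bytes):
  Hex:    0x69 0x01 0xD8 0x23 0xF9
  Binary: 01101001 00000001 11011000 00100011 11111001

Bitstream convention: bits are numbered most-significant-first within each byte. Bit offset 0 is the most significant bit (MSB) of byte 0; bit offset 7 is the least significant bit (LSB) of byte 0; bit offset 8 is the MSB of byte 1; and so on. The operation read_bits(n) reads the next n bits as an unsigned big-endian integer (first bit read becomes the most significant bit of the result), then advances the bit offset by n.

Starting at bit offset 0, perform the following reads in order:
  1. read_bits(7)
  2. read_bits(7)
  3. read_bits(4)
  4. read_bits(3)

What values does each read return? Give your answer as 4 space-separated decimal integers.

Read 1: bits[0:7] width=7 -> value=52 (bin 0110100); offset now 7 = byte 0 bit 7; 33 bits remain
Read 2: bits[7:14] width=7 -> value=64 (bin 1000000); offset now 14 = byte 1 bit 6; 26 bits remain
Read 3: bits[14:18] width=4 -> value=7 (bin 0111); offset now 18 = byte 2 bit 2; 22 bits remain
Read 4: bits[18:21] width=3 -> value=3 (bin 011); offset now 21 = byte 2 bit 5; 19 bits remain

Answer: 52 64 7 3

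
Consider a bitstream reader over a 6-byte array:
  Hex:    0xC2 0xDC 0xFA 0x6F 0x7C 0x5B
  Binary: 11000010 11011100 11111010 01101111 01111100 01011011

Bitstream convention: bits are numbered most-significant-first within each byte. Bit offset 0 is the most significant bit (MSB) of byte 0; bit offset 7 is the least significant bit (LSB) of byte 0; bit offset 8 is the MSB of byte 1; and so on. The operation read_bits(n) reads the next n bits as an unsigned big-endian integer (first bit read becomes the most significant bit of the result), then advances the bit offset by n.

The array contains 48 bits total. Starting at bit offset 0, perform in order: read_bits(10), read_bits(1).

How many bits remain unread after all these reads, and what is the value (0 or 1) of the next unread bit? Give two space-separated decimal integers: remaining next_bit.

Answer: 37 1

Derivation:
Read 1: bits[0:10] width=10 -> value=779 (bin 1100001011); offset now 10 = byte 1 bit 2; 38 bits remain
Read 2: bits[10:11] width=1 -> value=0 (bin 0); offset now 11 = byte 1 bit 3; 37 bits remain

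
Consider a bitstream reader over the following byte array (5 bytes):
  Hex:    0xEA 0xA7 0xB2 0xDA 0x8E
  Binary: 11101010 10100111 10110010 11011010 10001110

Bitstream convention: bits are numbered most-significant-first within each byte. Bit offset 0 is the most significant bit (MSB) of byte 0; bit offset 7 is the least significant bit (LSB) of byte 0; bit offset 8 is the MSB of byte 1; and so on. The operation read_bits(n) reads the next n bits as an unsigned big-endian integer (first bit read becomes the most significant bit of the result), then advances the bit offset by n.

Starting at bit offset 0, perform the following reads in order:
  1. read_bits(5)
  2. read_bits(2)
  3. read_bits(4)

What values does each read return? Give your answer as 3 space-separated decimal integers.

Answer: 29 1 5

Derivation:
Read 1: bits[0:5] width=5 -> value=29 (bin 11101); offset now 5 = byte 0 bit 5; 35 bits remain
Read 2: bits[5:7] width=2 -> value=1 (bin 01); offset now 7 = byte 0 bit 7; 33 bits remain
Read 3: bits[7:11] width=4 -> value=5 (bin 0101); offset now 11 = byte 1 bit 3; 29 bits remain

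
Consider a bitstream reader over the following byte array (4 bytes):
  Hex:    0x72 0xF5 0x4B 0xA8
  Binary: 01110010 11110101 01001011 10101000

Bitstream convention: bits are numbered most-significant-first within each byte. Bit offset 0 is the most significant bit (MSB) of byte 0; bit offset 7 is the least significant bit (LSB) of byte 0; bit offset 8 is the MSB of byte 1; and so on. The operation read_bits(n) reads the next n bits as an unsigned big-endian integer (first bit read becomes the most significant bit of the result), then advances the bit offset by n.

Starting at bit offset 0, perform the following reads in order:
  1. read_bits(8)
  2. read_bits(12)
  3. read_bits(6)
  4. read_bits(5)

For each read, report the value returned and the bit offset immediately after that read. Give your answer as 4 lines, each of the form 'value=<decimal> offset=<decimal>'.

Answer: value=114 offset=8
value=3924 offset=20
value=46 offset=26
value=20 offset=31

Derivation:
Read 1: bits[0:8] width=8 -> value=114 (bin 01110010); offset now 8 = byte 1 bit 0; 24 bits remain
Read 2: bits[8:20] width=12 -> value=3924 (bin 111101010100); offset now 20 = byte 2 bit 4; 12 bits remain
Read 3: bits[20:26] width=6 -> value=46 (bin 101110); offset now 26 = byte 3 bit 2; 6 bits remain
Read 4: bits[26:31] width=5 -> value=20 (bin 10100); offset now 31 = byte 3 bit 7; 1 bits remain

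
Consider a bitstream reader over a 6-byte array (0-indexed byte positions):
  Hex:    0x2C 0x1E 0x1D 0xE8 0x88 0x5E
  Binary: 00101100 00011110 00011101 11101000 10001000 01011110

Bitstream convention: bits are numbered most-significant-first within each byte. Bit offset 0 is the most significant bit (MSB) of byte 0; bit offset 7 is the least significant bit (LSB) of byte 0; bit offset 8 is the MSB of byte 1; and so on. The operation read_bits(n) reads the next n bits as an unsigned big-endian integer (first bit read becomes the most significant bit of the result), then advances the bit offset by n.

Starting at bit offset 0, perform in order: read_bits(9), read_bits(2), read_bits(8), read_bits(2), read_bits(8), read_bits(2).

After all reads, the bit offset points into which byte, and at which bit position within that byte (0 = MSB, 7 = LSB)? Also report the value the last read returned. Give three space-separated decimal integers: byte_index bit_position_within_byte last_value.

Read 1: bits[0:9] width=9 -> value=88 (bin 001011000); offset now 9 = byte 1 bit 1; 39 bits remain
Read 2: bits[9:11] width=2 -> value=0 (bin 00); offset now 11 = byte 1 bit 3; 37 bits remain
Read 3: bits[11:19] width=8 -> value=240 (bin 11110000); offset now 19 = byte 2 bit 3; 29 bits remain
Read 4: bits[19:21] width=2 -> value=3 (bin 11); offset now 21 = byte 2 bit 5; 27 bits remain
Read 5: bits[21:29] width=8 -> value=189 (bin 10111101); offset now 29 = byte 3 bit 5; 19 bits remain
Read 6: bits[29:31] width=2 -> value=0 (bin 00); offset now 31 = byte 3 bit 7; 17 bits remain

Answer: 3 7 0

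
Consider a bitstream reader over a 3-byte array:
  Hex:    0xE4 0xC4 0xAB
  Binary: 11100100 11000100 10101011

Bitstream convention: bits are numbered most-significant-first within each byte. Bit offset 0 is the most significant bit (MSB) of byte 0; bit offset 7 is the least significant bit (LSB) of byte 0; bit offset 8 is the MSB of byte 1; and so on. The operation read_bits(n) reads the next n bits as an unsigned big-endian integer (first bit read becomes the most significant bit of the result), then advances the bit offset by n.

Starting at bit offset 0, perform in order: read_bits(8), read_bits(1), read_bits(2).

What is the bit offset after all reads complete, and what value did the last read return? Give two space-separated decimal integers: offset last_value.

Answer: 11 2

Derivation:
Read 1: bits[0:8] width=8 -> value=228 (bin 11100100); offset now 8 = byte 1 bit 0; 16 bits remain
Read 2: bits[8:9] width=1 -> value=1 (bin 1); offset now 9 = byte 1 bit 1; 15 bits remain
Read 3: bits[9:11] width=2 -> value=2 (bin 10); offset now 11 = byte 1 bit 3; 13 bits remain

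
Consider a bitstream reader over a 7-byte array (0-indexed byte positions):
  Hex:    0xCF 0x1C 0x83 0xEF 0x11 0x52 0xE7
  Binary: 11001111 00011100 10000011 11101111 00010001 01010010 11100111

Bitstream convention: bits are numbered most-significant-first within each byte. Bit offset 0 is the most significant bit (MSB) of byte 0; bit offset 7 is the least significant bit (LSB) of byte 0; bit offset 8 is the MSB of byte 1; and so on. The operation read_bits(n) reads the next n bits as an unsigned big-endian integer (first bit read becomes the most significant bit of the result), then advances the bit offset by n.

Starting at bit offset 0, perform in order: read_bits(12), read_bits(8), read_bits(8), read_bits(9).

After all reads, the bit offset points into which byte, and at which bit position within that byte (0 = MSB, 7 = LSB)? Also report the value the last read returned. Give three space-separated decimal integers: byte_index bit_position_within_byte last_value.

Answer: 4 5 482

Derivation:
Read 1: bits[0:12] width=12 -> value=3313 (bin 110011110001); offset now 12 = byte 1 bit 4; 44 bits remain
Read 2: bits[12:20] width=8 -> value=200 (bin 11001000); offset now 20 = byte 2 bit 4; 36 bits remain
Read 3: bits[20:28] width=8 -> value=62 (bin 00111110); offset now 28 = byte 3 bit 4; 28 bits remain
Read 4: bits[28:37] width=9 -> value=482 (bin 111100010); offset now 37 = byte 4 bit 5; 19 bits remain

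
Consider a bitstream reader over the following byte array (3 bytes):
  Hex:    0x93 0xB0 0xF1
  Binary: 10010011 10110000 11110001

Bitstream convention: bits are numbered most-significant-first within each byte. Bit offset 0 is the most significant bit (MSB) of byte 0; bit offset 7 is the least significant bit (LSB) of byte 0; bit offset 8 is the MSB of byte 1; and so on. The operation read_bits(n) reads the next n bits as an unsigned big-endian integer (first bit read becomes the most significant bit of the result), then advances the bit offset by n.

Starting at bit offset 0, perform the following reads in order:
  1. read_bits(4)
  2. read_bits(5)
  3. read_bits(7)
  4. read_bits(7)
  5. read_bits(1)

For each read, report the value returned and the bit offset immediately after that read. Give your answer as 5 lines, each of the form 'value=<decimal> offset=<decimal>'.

Answer: value=9 offset=4
value=7 offset=9
value=48 offset=16
value=120 offset=23
value=1 offset=24

Derivation:
Read 1: bits[0:4] width=4 -> value=9 (bin 1001); offset now 4 = byte 0 bit 4; 20 bits remain
Read 2: bits[4:9] width=5 -> value=7 (bin 00111); offset now 9 = byte 1 bit 1; 15 bits remain
Read 3: bits[9:16] width=7 -> value=48 (bin 0110000); offset now 16 = byte 2 bit 0; 8 bits remain
Read 4: bits[16:23] width=7 -> value=120 (bin 1111000); offset now 23 = byte 2 bit 7; 1 bits remain
Read 5: bits[23:24] width=1 -> value=1 (bin 1); offset now 24 = byte 3 bit 0; 0 bits remain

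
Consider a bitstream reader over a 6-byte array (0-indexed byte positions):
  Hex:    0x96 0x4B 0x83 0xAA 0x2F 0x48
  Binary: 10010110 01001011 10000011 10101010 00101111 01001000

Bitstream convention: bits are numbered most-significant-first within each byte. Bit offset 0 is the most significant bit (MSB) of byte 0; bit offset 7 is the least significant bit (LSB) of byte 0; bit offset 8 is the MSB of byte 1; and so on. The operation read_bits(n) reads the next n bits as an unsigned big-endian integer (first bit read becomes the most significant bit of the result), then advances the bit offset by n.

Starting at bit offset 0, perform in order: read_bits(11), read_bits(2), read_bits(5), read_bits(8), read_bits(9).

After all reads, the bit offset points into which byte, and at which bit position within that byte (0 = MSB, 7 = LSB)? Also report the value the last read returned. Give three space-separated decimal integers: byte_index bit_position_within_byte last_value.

Answer: 4 3 337

Derivation:
Read 1: bits[0:11] width=11 -> value=1202 (bin 10010110010); offset now 11 = byte 1 bit 3; 37 bits remain
Read 2: bits[11:13] width=2 -> value=1 (bin 01); offset now 13 = byte 1 bit 5; 35 bits remain
Read 3: bits[13:18] width=5 -> value=14 (bin 01110); offset now 18 = byte 2 bit 2; 30 bits remain
Read 4: bits[18:26] width=8 -> value=14 (bin 00001110); offset now 26 = byte 3 bit 2; 22 bits remain
Read 5: bits[26:35] width=9 -> value=337 (bin 101010001); offset now 35 = byte 4 bit 3; 13 bits remain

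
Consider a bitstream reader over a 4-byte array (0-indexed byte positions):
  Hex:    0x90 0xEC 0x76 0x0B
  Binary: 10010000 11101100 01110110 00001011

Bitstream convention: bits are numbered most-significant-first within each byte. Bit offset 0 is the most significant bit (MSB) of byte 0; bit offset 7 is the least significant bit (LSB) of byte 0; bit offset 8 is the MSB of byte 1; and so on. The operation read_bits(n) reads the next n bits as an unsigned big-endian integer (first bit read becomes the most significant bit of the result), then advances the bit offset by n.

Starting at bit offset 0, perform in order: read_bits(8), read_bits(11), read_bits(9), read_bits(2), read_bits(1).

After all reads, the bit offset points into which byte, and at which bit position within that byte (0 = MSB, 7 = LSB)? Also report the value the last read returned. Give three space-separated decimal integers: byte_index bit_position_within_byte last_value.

Read 1: bits[0:8] width=8 -> value=144 (bin 10010000); offset now 8 = byte 1 bit 0; 24 bits remain
Read 2: bits[8:19] width=11 -> value=1891 (bin 11101100011); offset now 19 = byte 2 bit 3; 13 bits remain
Read 3: bits[19:28] width=9 -> value=352 (bin 101100000); offset now 28 = byte 3 bit 4; 4 bits remain
Read 4: bits[28:30] width=2 -> value=2 (bin 10); offset now 30 = byte 3 bit 6; 2 bits remain
Read 5: bits[30:31] width=1 -> value=1 (bin 1); offset now 31 = byte 3 bit 7; 1 bits remain

Answer: 3 7 1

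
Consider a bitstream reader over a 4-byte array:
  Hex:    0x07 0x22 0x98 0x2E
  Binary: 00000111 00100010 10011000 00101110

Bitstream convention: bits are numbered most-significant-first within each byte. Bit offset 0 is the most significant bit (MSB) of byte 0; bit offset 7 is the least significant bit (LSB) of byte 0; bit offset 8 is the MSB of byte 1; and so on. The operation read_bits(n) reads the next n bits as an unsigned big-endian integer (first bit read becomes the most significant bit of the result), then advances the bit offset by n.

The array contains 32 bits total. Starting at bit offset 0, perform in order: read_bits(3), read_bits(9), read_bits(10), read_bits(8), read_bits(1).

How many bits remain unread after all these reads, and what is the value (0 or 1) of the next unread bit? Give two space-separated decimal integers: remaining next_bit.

Read 1: bits[0:3] width=3 -> value=0 (bin 000); offset now 3 = byte 0 bit 3; 29 bits remain
Read 2: bits[3:12] width=9 -> value=114 (bin 001110010); offset now 12 = byte 1 bit 4; 20 bits remain
Read 3: bits[12:22] width=10 -> value=166 (bin 0010100110); offset now 22 = byte 2 bit 6; 10 bits remain
Read 4: bits[22:30] width=8 -> value=11 (bin 00001011); offset now 30 = byte 3 bit 6; 2 bits remain
Read 5: bits[30:31] width=1 -> value=1 (bin 1); offset now 31 = byte 3 bit 7; 1 bits remain

Answer: 1 0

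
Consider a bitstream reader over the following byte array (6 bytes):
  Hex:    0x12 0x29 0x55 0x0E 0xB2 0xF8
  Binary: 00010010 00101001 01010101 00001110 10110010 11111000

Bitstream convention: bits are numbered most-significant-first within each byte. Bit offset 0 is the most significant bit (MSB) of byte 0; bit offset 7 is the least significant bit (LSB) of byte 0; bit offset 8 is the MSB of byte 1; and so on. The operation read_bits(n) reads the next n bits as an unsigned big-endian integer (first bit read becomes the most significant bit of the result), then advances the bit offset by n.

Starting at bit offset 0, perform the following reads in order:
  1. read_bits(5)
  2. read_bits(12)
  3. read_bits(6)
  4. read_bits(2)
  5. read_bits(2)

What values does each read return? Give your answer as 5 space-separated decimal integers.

Answer: 2 1106 42 2 0

Derivation:
Read 1: bits[0:5] width=5 -> value=2 (bin 00010); offset now 5 = byte 0 bit 5; 43 bits remain
Read 2: bits[5:17] width=12 -> value=1106 (bin 010001010010); offset now 17 = byte 2 bit 1; 31 bits remain
Read 3: bits[17:23] width=6 -> value=42 (bin 101010); offset now 23 = byte 2 bit 7; 25 bits remain
Read 4: bits[23:25] width=2 -> value=2 (bin 10); offset now 25 = byte 3 bit 1; 23 bits remain
Read 5: bits[25:27] width=2 -> value=0 (bin 00); offset now 27 = byte 3 bit 3; 21 bits remain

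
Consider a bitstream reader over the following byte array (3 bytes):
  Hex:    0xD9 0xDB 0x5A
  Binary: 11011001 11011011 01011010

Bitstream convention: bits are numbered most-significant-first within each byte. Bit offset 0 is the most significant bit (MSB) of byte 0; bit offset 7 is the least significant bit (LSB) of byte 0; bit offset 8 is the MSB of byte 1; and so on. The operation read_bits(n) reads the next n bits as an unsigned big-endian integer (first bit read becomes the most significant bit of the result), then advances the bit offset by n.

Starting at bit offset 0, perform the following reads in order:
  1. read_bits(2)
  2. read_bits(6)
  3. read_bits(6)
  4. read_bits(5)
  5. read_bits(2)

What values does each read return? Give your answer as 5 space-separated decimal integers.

Answer: 3 25 54 26 3

Derivation:
Read 1: bits[0:2] width=2 -> value=3 (bin 11); offset now 2 = byte 0 bit 2; 22 bits remain
Read 2: bits[2:8] width=6 -> value=25 (bin 011001); offset now 8 = byte 1 bit 0; 16 bits remain
Read 3: bits[8:14] width=6 -> value=54 (bin 110110); offset now 14 = byte 1 bit 6; 10 bits remain
Read 4: bits[14:19] width=5 -> value=26 (bin 11010); offset now 19 = byte 2 bit 3; 5 bits remain
Read 5: bits[19:21] width=2 -> value=3 (bin 11); offset now 21 = byte 2 bit 5; 3 bits remain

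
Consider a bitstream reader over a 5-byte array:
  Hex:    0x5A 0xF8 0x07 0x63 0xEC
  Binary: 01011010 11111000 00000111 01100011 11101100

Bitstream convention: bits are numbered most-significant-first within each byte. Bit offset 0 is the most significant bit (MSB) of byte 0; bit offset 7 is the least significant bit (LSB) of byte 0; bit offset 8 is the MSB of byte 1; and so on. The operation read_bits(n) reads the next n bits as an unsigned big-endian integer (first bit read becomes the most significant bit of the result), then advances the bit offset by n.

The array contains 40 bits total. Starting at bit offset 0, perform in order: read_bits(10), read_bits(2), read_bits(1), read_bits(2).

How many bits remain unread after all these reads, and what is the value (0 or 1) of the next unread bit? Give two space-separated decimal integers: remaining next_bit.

Read 1: bits[0:10] width=10 -> value=363 (bin 0101101011); offset now 10 = byte 1 bit 2; 30 bits remain
Read 2: bits[10:12] width=2 -> value=3 (bin 11); offset now 12 = byte 1 bit 4; 28 bits remain
Read 3: bits[12:13] width=1 -> value=1 (bin 1); offset now 13 = byte 1 bit 5; 27 bits remain
Read 4: bits[13:15] width=2 -> value=0 (bin 00); offset now 15 = byte 1 bit 7; 25 bits remain

Answer: 25 0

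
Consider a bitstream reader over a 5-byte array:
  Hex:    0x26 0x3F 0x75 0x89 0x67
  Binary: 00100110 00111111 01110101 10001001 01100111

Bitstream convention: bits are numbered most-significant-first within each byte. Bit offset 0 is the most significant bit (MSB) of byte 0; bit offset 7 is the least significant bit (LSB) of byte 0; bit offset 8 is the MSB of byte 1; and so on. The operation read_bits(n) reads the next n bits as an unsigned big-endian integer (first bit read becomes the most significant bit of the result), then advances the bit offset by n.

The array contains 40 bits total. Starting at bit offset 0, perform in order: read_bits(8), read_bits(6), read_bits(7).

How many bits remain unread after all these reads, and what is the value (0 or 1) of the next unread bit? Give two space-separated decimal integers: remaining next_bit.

Read 1: bits[0:8] width=8 -> value=38 (bin 00100110); offset now 8 = byte 1 bit 0; 32 bits remain
Read 2: bits[8:14] width=6 -> value=15 (bin 001111); offset now 14 = byte 1 bit 6; 26 bits remain
Read 3: bits[14:21] width=7 -> value=110 (bin 1101110); offset now 21 = byte 2 bit 5; 19 bits remain

Answer: 19 1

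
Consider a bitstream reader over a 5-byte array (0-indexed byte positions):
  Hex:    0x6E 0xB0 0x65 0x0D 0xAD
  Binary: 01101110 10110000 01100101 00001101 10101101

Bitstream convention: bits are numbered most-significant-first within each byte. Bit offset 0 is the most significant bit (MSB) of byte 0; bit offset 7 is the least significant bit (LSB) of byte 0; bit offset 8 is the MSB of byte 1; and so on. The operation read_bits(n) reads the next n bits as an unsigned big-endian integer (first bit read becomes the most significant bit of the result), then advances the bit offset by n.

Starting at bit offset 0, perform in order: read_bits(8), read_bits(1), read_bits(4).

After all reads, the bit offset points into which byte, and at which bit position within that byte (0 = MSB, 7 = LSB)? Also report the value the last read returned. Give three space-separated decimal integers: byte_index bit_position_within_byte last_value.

Read 1: bits[0:8] width=8 -> value=110 (bin 01101110); offset now 8 = byte 1 bit 0; 32 bits remain
Read 2: bits[8:9] width=1 -> value=1 (bin 1); offset now 9 = byte 1 bit 1; 31 bits remain
Read 3: bits[9:13] width=4 -> value=6 (bin 0110); offset now 13 = byte 1 bit 5; 27 bits remain

Answer: 1 5 6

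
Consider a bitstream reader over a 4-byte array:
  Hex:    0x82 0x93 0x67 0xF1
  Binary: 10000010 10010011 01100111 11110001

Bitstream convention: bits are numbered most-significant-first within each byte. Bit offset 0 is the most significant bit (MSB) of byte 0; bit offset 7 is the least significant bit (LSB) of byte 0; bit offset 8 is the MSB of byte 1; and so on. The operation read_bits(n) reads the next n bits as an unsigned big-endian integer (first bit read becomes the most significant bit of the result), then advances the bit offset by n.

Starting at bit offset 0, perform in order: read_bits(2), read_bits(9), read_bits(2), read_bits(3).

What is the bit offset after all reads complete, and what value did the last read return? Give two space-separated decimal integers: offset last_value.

Read 1: bits[0:2] width=2 -> value=2 (bin 10); offset now 2 = byte 0 bit 2; 30 bits remain
Read 2: bits[2:11] width=9 -> value=20 (bin 000010100); offset now 11 = byte 1 bit 3; 21 bits remain
Read 3: bits[11:13] width=2 -> value=2 (bin 10); offset now 13 = byte 1 bit 5; 19 bits remain
Read 4: bits[13:16] width=3 -> value=3 (bin 011); offset now 16 = byte 2 bit 0; 16 bits remain

Answer: 16 3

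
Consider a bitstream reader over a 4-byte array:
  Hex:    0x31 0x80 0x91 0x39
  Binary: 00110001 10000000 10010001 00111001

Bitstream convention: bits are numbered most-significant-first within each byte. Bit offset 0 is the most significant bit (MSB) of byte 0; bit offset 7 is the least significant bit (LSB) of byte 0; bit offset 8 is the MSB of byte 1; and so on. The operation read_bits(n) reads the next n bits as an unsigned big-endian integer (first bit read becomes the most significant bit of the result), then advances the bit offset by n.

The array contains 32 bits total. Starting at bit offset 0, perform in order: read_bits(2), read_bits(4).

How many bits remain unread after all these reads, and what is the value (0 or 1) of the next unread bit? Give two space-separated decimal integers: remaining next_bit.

Read 1: bits[0:2] width=2 -> value=0 (bin 00); offset now 2 = byte 0 bit 2; 30 bits remain
Read 2: bits[2:6] width=4 -> value=12 (bin 1100); offset now 6 = byte 0 bit 6; 26 bits remain

Answer: 26 0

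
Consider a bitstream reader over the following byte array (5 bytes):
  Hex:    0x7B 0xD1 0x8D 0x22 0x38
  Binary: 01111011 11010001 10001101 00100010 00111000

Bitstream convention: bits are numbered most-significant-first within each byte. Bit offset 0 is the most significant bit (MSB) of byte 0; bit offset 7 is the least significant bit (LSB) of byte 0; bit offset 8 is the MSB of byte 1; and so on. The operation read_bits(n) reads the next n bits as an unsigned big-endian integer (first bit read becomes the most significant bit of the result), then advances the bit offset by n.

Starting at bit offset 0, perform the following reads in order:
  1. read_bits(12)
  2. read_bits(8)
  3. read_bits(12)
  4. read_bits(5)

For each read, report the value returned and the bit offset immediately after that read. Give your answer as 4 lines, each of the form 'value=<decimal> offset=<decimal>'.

Answer: value=1981 offset=12
value=24 offset=20
value=3362 offset=32
value=7 offset=37

Derivation:
Read 1: bits[0:12] width=12 -> value=1981 (bin 011110111101); offset now 12 = byte 1 bit 4; 28 bits remain
Read 2: bits[12:20] width=8 -> value=24 (bin 00011000); offset now 20 = byte 2 bit 4; 20 bits remain
Read 3: bits[20:32] width=12 -> value=3362 (bin 110100100010); offset now 32 = byte 4 bit 0; 8 bits remain
Read 4: bits[32:37] width=5 -> value=7 (bin 00111); offset now 37 = byte 4 bit 5; 3 bits remain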